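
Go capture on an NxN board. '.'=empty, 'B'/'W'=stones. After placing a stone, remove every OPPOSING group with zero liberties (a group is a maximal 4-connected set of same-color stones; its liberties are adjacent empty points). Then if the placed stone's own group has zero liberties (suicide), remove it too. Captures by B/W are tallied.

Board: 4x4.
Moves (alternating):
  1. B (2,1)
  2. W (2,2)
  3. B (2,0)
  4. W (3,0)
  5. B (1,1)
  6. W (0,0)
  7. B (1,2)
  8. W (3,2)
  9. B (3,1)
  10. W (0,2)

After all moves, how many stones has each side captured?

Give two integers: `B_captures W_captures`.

Move 1: B@(2,1) -> caps B=0 W=0
Move 2: W@(2,2) -> caps B=0 W=0
Move 3: B@(2,0) -> caps B=0 W=0
Move 4: W@(3,0) -> caps B=0 W=0
Move 5: B@(1,1) -> caps B=0 W=0
Move 6: W@(0,0) -> caps B=0 W=0
Move 7: B@(1,2) -> caps B=0 W=0
Move 8: W@(3,2) -> caps B=0 W=0
Move 9: B@(3,1) -> caps B=1 W=0
Move 10: W@(0,2) -> caps B=1 W=0

Answer: 1 0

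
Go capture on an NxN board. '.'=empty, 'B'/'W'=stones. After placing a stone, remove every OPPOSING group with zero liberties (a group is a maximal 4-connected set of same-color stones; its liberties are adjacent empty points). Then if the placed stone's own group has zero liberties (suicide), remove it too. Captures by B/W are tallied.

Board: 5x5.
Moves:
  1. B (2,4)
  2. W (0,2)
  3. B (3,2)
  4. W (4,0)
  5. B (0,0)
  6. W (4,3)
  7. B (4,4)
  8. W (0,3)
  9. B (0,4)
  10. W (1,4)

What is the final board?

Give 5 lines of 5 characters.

Move 1: B@(2,4) -> caps B=0 W=0
Move 2: W@(0,2) -> caps B=0 W=0
Move 3: B@(3,2) -> caps B=0 W=0
Move 4: W@(4,0) -> caps B=0 W=0
Move 5: B@(0,0) -> caps B=0 W=0
Move 6: W@(4,3) -> caps B=0 W=0
Move 7: B@(4,4) -> caps B=0 W=0
Move 8: W@(0,3) -> caps B=0 W=0
Move 9: B@(0,4) -> caps B=0 W=0
Move 10: W@(1,4) -> caps B=0 W=1

Answer: B.WW.
....W
....B
..B..
W..WB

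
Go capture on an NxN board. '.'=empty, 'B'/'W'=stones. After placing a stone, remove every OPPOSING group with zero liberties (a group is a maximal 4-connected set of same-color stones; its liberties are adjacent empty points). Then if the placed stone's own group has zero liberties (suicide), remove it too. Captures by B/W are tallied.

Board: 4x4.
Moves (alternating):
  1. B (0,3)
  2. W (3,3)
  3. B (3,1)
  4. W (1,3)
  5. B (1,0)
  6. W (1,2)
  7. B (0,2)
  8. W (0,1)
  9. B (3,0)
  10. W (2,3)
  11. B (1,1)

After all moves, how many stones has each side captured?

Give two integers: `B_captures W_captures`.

Move 1: B@(0,3) -> caps B=0 W=0
Move 2: W@(3,3) -> caps B=0 W=0
Move 3: B@(3,1) -> caps B=0 W=0
Move 4: W@(1,3) -> caps B=0 W=0
Move 5: B@(1,0) -> caps B=0 W=0
Move 6: W@(1,2) -> caps B=0 W=0
Move 7: B@(0,2) -> caps B=0 W=0
Move 8: W@(0,1) -> caps B=0 W=2
Move 9: B@(3,0) -> caps B=0 W=2
Move 10: W@(2,3) -> caps B=0 W=2
Move 11: B@(1,1) -> caps B=0 W=2

Answer: 0 2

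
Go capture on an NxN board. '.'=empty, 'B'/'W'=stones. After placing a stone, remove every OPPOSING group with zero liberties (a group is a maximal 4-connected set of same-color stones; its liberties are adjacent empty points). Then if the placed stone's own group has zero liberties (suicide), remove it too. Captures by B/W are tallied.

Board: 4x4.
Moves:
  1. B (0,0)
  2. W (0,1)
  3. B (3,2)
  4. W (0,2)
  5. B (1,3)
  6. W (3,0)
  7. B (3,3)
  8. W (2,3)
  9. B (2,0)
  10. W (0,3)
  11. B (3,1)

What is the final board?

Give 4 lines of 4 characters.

Move 1: B@(0,0) -> caps B=0 W=0
Move 2: W@(0,1) -> caps B=0 W=0
Move 3: B@(3,2) -> caps B=0 W=0
Move 4: W@(0,2) -> caps B=0 W=0
Move 5: B@(1,3) -> caps B=0 W=0
Move 6: W@(3,0) -> caps B=0 W=0
Move 7: B@(3,3) -> caps B=0 W=0
Move 8: W@(2,3) -> caps B=0 W=0
Move 9: B@(2,0) -> caps B=0 W=0
Move 10: W@(0,3) -> caps B=0 W=0
Move 11: B@(3,1) -> caps B=1 W=0

Answer: BWWW
...B
B..W
.BBB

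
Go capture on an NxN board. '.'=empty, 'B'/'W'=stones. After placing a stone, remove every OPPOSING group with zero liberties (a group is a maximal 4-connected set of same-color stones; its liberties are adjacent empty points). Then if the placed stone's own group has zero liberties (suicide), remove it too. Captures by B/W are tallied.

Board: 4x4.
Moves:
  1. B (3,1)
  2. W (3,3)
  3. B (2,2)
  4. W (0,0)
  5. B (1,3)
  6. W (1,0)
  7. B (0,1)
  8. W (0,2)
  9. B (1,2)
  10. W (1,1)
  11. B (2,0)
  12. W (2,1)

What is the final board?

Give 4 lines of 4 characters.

Move 1: B@(3,1) -> caps B=0 W=0
Move 2: W@(3,3) -> caps B=0 W=0
Move 3: B@(2,2) -> caps B=0 W=0
Move 4: W@(0,0) -> caps B=0 W=0
Move 5: B@(1,3) -> caps B=0 W=0
Move 6: W@(1,0) -> caps B=0 W=0
Move 7: B@(0,1) -> caps B=0 W=0
Move 8: W@(0,2) -> caps B=0 W=0
Move 9: B@(1,2) -> caps B=0 W=0
Move 10: W@(1,1) -> caps B=0 W=1
Move 11: B@(2,0) -> caps B=0 W=1
Move 12: W@(2,1) -> caps B=0 W=1

Answer: W.W.
WWBB
BWB.
.B.W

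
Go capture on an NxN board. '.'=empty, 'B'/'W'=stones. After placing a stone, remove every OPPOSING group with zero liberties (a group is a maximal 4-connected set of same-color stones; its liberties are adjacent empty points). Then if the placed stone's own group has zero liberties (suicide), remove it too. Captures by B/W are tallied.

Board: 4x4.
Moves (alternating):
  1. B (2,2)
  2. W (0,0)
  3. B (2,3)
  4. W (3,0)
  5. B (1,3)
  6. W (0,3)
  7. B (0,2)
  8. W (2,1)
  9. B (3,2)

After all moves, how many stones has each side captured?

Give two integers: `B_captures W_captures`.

Answer: 1 0

Derivation:
Move 1: B@(2,2) -> caps B=0 W=0
Move 2: W@(0,0) -> caps B=0 W=0
Move 3: B@(2,3) -> caps B=0 W=0
Move 4: W@(3,0) -> caps B=0 W=0
Move 5: B@(1,3) -> caps B=0 W=0
Move 6: W@(0,3) -> caps B=0 W=0
Move 7: B@(0,2) -> caps B=1 W=0
Move 8: W@(2,1) -> caps B=1 W=0
Move 9: B@(3,2) -> caps B=1 W=0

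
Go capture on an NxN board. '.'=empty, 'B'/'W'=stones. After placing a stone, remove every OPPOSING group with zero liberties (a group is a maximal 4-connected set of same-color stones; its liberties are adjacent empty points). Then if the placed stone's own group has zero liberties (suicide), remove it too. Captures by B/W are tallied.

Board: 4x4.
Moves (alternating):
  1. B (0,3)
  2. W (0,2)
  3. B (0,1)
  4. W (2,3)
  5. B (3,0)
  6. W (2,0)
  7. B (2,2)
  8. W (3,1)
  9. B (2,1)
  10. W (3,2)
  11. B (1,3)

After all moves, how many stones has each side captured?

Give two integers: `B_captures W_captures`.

Move 1: B@(0,3) -> caps B=0 W=0
Move 2: W@(0,2) -> caps B=0 W=0
Move 3: B@(0,1) -> caps B=0 W=0
Move 4: W@(2,3) -> caps B=0 W=0
Move 5: B@(3,0) -> caps B=0 W=0
Move 6: W@(2,0) -> caps B=0 W=0
Move 7: B@(2,2) -> caps B=0 W=0
Move 8: W@(3,1) -> caps B=0 W=1
Move 9: B@(2,1) -> caps B=0 W=1
Move 10: W@(3,2) -> caps B=0 W=1
Move 11: B@(1,3) -> caps B=0 W=1

Answer: 0 1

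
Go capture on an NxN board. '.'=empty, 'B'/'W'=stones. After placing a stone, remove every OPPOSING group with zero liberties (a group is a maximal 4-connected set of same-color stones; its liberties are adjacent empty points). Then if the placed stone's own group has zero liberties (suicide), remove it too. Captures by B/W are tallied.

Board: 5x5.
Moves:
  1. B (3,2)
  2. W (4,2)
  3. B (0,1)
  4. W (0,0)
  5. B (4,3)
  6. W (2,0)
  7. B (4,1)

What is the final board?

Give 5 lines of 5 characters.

Move 1: B@(3,2) -> caps B=0 W=0
Move 2: W@(4,2) -> caps B=0 W=0
Move 3: B@(0,1) -> caps B=0 W=0
Move 4: W@(0,0) -> caps B=0 W=0
Move 5: B@(4,3) -> caps B=0 W=0
Move 6: W@(2,0) -> caps B=0 W=0
Move 7: B@(4,1) -> caps B=1 W=0

Answer: WB...
.....
W....
..B..
.B.B.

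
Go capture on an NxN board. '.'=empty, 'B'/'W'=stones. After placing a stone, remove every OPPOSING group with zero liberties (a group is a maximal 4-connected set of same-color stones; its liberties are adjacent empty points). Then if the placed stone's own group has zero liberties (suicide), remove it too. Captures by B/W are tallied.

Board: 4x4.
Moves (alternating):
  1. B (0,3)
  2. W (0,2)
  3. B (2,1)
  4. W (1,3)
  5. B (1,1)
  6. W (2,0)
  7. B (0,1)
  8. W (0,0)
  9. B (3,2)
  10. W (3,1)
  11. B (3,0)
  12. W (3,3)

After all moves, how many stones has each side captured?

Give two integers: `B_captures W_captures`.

Answer: 1 1

Derivation:
Move 1: B@(0,3) -> caps B=0 W=0
Move 2: W@(0,2) -> caps B=0 W=0
Move 3: B@(2,1) -> caps B=0 W=0
Move 4: W@(1,3) -> caps B=0 W=1
Move 5: B@(1,1) -> caps B=0 W=1
Move 6: W@(2,0) -> caps B=0 W=1
Move 7: B@(0,1) -> caps B=0 W=1
Move 8: W@(0,0) -> caps B=0 W=1
Move 9: B@(3,2) -> caps B=0 W=1
Move 10: W@(3,1) -> caps B=0 W=1
Move 11: B@(3,0) -> caps B=1 W=1
Move 12: W@(3,3) -> caps B=1 W=1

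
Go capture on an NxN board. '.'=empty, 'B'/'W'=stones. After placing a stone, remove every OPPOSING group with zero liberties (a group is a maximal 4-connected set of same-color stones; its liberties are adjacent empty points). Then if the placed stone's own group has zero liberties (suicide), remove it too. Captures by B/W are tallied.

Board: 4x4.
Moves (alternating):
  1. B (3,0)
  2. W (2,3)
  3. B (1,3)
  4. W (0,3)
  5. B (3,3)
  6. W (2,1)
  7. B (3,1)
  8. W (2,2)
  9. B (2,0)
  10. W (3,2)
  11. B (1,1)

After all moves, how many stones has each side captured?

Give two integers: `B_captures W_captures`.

Move 1: B@(3,0) -> caps B=0 W=0
Move 2: W@(2,3) -> caps B=0 W=0
Move 3: B@(1,3) -> caps B=0 W=0
Move 4: W@(0,3) -> caps B=0 W=0
Move 5: B@(3,3) -> caps B=0 W=0
Move 6: W@(2,1) -> caps B=0 W=0
Move 7: B@(3,1) -> caps B=0 W=0
Move 8: W@(2,2) -> caps B=0 W=0
Move 9: B@(2,0) -> caps B=0 W=0
Move 10: W@(3,2) -> caps B=0 W=1
Move 11: B@(1,1) -> caps B=0 W=1

Answer: 0 1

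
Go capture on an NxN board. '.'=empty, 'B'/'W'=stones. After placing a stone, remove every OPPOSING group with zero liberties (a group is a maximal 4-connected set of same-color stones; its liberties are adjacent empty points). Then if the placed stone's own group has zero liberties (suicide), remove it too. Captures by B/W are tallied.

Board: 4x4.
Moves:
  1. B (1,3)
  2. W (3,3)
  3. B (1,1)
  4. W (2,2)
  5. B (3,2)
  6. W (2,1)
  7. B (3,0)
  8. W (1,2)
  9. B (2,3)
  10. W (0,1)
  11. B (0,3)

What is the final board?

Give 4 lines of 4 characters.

Answer: .W.B
.BWB
.WWB
B.B.

Derivation:
Move 1: B@(1,3) -> caps B=0 W=0
Move 2: W@(3,3) -> caps B=0 W=0
Move 3: B@(1,1) -> caps B=0 W=0
Move 4: W@(2,2) -> caps B=0 W=0
Move 5: B@(3,2) -> caps B=0 W=0
Move 6: W@(2,1) -> caps B=0 W=0
Move 7: B@(3,0) -> caps B=0 W=0
Move 8: W@(1,2) -> caps B=0 W=0
Move 9: B@(2,3) -> caps B=1 W=0
Move 10: W@(0,1) -> caps B=1 W=0
Move 11: B@(0,3) -> caps B=1 W=0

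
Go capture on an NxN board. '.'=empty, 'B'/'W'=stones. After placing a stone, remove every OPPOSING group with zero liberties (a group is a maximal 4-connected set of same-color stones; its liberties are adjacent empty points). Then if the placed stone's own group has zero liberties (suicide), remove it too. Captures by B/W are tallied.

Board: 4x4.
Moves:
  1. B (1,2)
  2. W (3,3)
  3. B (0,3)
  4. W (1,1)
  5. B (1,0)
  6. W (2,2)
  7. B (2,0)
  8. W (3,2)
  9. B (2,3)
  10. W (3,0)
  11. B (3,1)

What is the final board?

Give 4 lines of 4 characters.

Move 1: B@(1,2) -> caps B=0 W=0
Move 2: W@(3,3) -> caps B=0 W=0
Move 3: B@(0,3) -> caps B=0 W=0
Move 4: W@(1,1) -> caps B=0 W=0
Move 5: B@(1,0) -> caps B=0 W=0
Move 6: W@(2,2) -> caps B=0 W=0
Move 7: B@(2,0) -> caps B=0 W=0
Move 8: W@(3,2) -> caps B=0 W=0
Move 9: B@(2,3) -> caps B=0 W=0
Move 10: W@(3,0) -> caps B=0 W=0
Move 11: B@(3,1) -> caps B=1 W=0

Answer: ...B
BWB.
B.WB
.BWW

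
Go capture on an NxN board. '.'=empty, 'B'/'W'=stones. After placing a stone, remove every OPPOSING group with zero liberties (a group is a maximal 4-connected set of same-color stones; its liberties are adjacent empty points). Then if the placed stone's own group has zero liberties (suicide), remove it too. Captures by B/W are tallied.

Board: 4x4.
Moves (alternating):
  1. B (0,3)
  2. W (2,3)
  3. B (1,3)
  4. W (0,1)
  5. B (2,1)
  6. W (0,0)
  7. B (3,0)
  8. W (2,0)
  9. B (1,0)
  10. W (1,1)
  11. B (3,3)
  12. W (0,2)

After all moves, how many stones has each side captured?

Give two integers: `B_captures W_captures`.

Answer: 1 0

Derivation:
Move 1: B@(0,3) -> caps B=0 W=0
Move 2: W@(2,3) -> caps B=0 W=0
Move 3: B@(1,3) -> caps B=0 W=0
Move 4: W@(0,1) -> caps B=0 W=0
Move 5: B@(2,1) -> caps B=0 W=0
Move 6: W@(0,0) -> caps B=0 W=0
Move 7: B@(3,0) -> caps B=0 W=0
Move 8: W@(2,0) -> caps B=0 W=0
Move 9: B@(1,0) -> caps B=1 W=0
Move 10: W@(1,1) -> caps B=1 W=0
Move 11: B@(3,3) -> caps B=1 W=0
Move 12: W@(0,2) -> caps B=1 W=0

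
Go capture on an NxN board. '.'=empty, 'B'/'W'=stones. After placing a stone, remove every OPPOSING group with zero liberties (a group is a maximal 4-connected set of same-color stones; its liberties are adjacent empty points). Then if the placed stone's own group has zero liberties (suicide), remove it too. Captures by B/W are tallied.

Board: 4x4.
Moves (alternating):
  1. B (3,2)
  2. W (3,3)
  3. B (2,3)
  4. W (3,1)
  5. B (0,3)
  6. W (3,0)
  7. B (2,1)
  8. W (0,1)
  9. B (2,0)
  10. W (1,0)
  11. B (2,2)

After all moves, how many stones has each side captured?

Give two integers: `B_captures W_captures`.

Answer: 3 0

Derivation:
Move 1: B@(3,2) -> caps B=0 W=0
Move 2: W@(3,3) -> caps B=0 W=0
Move 3: B@(2,3) -> caps B=1 W=0
Move 4: W@(3,1) -> caps B=1 W=0
Move 5: B@(0,3) -> caps B=1 W=0
Move 6: W@(3,0) -> caps B=1 W=0
Move 7: B@(2,1) -> caps B=1 W=0
Move 8: W@(0,1) -> caps B=1 W=0
Move 9: B@(2,0) -> caps B=3 W=0
Move 10: W@(1,0) -> caps B=3 W=0
Move 11: B@(2,2) -> caps B=3 W=0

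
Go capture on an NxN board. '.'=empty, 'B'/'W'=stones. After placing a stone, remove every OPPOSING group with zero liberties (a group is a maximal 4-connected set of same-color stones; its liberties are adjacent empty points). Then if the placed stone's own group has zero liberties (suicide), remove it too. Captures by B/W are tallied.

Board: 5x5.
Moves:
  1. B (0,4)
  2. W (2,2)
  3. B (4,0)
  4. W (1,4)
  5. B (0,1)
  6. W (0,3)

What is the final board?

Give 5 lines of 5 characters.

Move 1: B@(0,4) -> caps B=0 W=0
Move 2: W@(2,2) -> caps B=0 W=0
Move 3: B@(4,0) -> caps B=0 W=0
Move 4: W@(1,4) -> caps B=0 W=0
Move 5: B@(0,1) -> caps B=0 W=0
Move 6: W@(0,3) -> caps B=0 W=1

Answer: .B.W.
....W
..W..
.....
B....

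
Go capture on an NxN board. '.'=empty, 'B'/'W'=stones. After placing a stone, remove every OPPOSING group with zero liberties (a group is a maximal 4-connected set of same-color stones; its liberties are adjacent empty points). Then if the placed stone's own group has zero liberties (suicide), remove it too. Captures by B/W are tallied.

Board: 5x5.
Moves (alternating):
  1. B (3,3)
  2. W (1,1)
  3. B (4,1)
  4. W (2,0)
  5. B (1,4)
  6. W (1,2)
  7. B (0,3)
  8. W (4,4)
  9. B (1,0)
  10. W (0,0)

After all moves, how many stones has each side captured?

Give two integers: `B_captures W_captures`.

Move 1: B@(3,3) -> caps B=0 W=0
Move 2: W@(1,1) -> caps B=0 W=0
Move 3: B@(4,1) -> caps B=0 W=0
Move 4: W@(2,0) -> caps B=0 W=0
Move 5: B@(1,4) -> caps B=0 W=0
Move 6: W@(1,2) -> caps B=0 W=0
Move 7: B@(0,3) -> caps B=0 W=0
Move 8: W@(4,4) -> caps B=0 W=0
Move 9: B@(1,0) -> caps B=0 W=0
Move 10: W@(0,0) -> caps B=0 W=1

Answer: 0 1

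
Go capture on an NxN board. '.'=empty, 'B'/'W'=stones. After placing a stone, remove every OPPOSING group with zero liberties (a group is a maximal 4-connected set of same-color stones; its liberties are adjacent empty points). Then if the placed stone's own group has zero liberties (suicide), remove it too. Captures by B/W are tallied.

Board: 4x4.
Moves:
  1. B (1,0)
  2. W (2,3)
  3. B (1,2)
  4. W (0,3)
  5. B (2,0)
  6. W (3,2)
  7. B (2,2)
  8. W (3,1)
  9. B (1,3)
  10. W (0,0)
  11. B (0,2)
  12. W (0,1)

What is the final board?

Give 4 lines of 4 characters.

Answer: WWB.
B.BB
B.BW
.WW.

Derivation:
Move 1: B@(1,0) -> caps B=0 W=0
Move 2: W@(2,3) -> caps B=0 W=0
Move 3: B@(1,2) -> caps B=0 W=0
Move 4: W@(0,3) -> caps B=0 W=0
Move 5: B@(2,0) -> caps B=0 W=0
Move 6: W@(3,2) -> caps B=0 W=0
Move 7: B@(2,2) -> caps B=0 W=0
Move 8: W@(3,1) -> caps B=0 W=0
Move 9: B@(1,3) -> caps B=0 W=0
Move 10: W@(0,0) -> caps B=0 W=0
Move 11: B@(0,2) -> caps B=1 W=0
Move 12: W@(0,1) -> caps B=1 W=0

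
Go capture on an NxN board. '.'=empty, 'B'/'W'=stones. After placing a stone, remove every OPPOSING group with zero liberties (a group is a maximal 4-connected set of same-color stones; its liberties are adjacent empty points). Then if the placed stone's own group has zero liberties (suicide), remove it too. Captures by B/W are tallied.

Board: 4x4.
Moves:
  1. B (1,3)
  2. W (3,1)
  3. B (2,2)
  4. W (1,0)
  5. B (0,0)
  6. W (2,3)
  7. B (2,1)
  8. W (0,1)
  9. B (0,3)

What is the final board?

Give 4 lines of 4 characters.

Answer: .W.B
W..B
.BBW
.W..

Derivation:
Move 1: B@(1,3) -> caps B=0 W=0
Move 2: W@(3,1) -> caps B=0 W=0
Move 3: B@(2,2) -> caps B=0 W=0
Move 4: W@(1,0) -> caps B=0 W=0
Move 5: B@(0,0) -> caps B=0 W=0
Move 6: W@(2,3) -> caps B=0 W=0
Move 7: B@(2,1) -> caps B=0 W=0
Move 8: W@(0,1) -> caps B=0 W=1
Move 9: B@(0,3) -> caps B=0 W=1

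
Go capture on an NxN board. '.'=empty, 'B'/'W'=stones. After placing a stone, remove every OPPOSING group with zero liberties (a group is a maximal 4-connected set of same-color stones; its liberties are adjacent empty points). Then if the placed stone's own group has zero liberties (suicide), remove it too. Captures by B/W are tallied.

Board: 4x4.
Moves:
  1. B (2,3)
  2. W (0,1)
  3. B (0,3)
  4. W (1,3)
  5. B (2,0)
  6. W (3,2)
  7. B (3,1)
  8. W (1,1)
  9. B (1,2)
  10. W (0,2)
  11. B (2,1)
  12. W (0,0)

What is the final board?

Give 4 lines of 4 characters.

Answer: WWWB
.WB.
BB.B
.BW.

Derivation:
Move 1: B@(2,3) -> caps B=0 W=0
Move 2: W@(0,1) -> caps B=0 W=0
Move 3: B@(0,3) -> caps B=0 W=0
Move 4: W@(1,3) -> caps B=0 W=0
Move 5: B@(2,0) -> caps B=0 W=0
Move 6: W@(3,2) -> caps B=0 W=0
Move 7: B@(3,1) -> caps B=0 W=0
Move 8: W@(1,1) -> caps B=0 W=0
Move 9: B@(1,2) -> caps B=1 W=0
Move 10: W@(0,2) -> caps B=1 W=0
Move 11: B@(2,1) -> caps B=1 W=0
Move 12: W@(0,0) -> caps B=1 W=0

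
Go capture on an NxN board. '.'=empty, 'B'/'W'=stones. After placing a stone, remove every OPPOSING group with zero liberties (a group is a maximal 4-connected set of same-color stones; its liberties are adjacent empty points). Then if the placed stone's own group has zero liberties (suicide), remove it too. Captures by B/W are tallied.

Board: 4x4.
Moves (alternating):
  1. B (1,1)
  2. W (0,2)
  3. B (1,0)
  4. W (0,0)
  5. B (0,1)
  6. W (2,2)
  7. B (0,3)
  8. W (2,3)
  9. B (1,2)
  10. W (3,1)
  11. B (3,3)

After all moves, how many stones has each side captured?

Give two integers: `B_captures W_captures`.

Move 1: B@(1,1) -> caps B=0 W=0
Move 2: W@(0,2) -> caps B=0 W=0
Move 3: B@(1,0) -> caps B=0 W=0
Move 4: W@(0,0) -> caps B=0 W=0
Move 5: B@(0,1) -> caps B=1 W=0
Move 6: W@(2,2) -> caps B=1 W=0
Move 7: B@(0,3) -> caps B=1 W=0
Move 8: W@(2,3) -> caps B=1 W=0
Move 9: B@(1,2) -> caps B=2 W=0
Move 10: W@(3,1) -> caps B=2 W=0
Move 11: B@(3,3) -> caps B=2 W=0

Answer: 2 0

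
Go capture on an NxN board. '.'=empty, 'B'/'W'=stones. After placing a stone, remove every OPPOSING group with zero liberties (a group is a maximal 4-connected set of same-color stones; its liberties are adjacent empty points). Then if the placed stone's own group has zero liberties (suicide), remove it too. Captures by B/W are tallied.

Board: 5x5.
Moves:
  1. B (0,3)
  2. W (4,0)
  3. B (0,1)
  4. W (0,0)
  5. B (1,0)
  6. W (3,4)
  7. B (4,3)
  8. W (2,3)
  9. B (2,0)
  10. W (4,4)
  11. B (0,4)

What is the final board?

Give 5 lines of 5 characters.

Move 1: B@(0,3) -> caps B=0 W=0
Move 2: W@(4,0) -> caps B=0 W=0
Move 3: B@(0,1) -> caps B=0 W=0
Move 4: W@(0,0) -> caps B=0 W=0
Move 5: B@(1,0) -> caps B=1 W=0
Move 6: W@(3,4) -> caps B=1 W=0
Move 7: B@(4,3) -> caps B=1 W=0
Move 8: W@(2,3) -> caps B=1 W=0
Move 9: B@(2,0) -> caps B=1 W=0
Move 10: W@(4,4) -> caps B=1 W=0
Move 11: B@(0,4) -> caps B=1 W=0

Answer: .B.BB
B....
B..W.
....W
W..BW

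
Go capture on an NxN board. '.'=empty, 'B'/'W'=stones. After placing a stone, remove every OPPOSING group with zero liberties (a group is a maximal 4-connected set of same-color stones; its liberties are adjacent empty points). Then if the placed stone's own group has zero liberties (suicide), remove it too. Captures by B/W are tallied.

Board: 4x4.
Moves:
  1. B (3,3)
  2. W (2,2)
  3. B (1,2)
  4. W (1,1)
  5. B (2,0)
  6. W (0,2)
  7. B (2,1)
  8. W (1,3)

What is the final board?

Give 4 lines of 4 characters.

Answer: ..W.
.W.W
BBW.
...B

Derivation:
Move 1: B@(3,3) -> caps B=0 W=0
Move 2: W@(2,2) -> caps B=0 W=0
Move 3: B@(1,2) -> caps B=0 W=0
Move 4: W@(1,1) -> caps B=0 W=0
Move 5: B@(2,0) -> caps B=0 W=0
Move 6: W@(0,2) -> caps B=0 W=0
Move 7: B@(2,1) -> caps B=0 W=0
Move 8: W@(1,3) -> caps B=0 W=1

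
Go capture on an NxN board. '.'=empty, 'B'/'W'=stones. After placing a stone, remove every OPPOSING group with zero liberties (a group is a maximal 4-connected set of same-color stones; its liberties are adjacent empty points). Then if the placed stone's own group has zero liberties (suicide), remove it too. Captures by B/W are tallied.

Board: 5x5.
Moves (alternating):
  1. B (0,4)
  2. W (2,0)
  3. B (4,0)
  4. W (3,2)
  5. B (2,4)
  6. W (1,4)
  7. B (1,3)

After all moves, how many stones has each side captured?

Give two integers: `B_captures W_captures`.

Move 1: B@(0,4) -> caps B=0 W=0
Move 2: W@(2,0) -> caps B=0 W=0
Move 3: B@(4,0) -> caps B=0 W=0
Move 4: W@(3,2) -> caps B=0 W=0
Move 5: B@(2,4) -> caps B=0 W=0
Move 6: W@(1,4) -> caps B=0 W=0
Move 7: B@(1,3) -> caps B=1 W=0

Answer: 1 0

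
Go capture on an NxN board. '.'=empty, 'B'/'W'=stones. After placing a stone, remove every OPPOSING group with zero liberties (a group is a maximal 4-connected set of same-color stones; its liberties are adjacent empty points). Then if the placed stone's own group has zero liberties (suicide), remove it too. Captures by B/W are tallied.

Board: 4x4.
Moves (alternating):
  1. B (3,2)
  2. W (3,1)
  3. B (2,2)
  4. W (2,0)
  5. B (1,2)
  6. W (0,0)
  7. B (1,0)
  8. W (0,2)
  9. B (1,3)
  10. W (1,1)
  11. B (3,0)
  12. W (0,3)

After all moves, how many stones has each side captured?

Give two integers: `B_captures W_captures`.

Answer: 0 1

Derivation:
Move 1: B@(3,2) -> caps B=0 W=0
Move 2: W@(3,1) -> caps B=0 W=0
Move 3: B@(2,2) -> caps B=0 W=0
Move 4: W@(2,0) -> caps B=0 W=0
Move 5: B@(1,2) -> caps B=0 W=0
Move 6: W@(0,0) -> caps B=0 W=0
Move 7: B@(1,0) -> caps B=0 W=0
Move 8: W@(0,2) -> caps B=0 W=0
Move 9: B@(1,3) -> caps B=0 W=0
Move 10: W@(1,1) -> caps B=0 W=1
Move 11: B@(3,0) -> caps B=0 W=1
Move 12: W@(0,3) -> caps B=0 W=1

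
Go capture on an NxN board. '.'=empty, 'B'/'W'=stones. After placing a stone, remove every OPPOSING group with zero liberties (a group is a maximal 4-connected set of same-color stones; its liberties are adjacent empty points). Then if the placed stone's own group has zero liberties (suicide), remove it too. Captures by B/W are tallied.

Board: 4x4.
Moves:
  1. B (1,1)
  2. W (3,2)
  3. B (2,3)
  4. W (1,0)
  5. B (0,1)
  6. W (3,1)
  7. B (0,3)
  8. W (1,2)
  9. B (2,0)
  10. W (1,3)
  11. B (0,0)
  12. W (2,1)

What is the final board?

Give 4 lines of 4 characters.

Answer: BB.B
.BWW
BW.B
.WW.

Derivation:
Move 1: B@(1,1) -> caps B=0 W=0
Move 2: W@(3,2) -> caps B=0 W=0
Move 3: B@(2,3) -> caps B=0 W=0
Move 4: W@(1,0) -> caps B=0 W=0
Move 5: B@(0,1) -> caps B=0 W=0
Move 6: W@(3,1) -> caps B=0 W=0
Move 7: B@(0,3) -> caps B=0 W=0
Move 8: W@(1,2) -> caps B=0 W=0
Move 9: B@(2,0) -> caps B=0 W=0
Move 10: W@(1,3) -> caps B=0 W=0
Move 11: B@(0,0) -> caps B=1 W=0
Move 12: W@(2,1) -> caps B=1 W=0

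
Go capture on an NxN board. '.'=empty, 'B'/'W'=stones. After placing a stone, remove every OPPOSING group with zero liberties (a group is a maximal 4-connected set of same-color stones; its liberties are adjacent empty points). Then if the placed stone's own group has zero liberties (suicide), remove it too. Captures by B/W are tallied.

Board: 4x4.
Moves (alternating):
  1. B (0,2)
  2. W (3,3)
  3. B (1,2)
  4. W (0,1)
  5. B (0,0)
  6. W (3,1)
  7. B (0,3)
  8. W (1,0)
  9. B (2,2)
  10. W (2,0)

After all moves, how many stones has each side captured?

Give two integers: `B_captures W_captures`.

Answer: 0 1

Derivation:
Move 1: B@(0,2) -> caps B=0 W=0
Move 2: W@(3,3) -> caps B=0 W=0
Move 3: B@(1,2) -> caps B=0 W=0
Move 4: W@(0,1) -> caps B=0 W=0
Move 5: B@(0,0) -> caps B=0 W=0
Move 6: W@(3,1) -> caps B=0 W=0
Move 7: B@(0,3) -> caps B=0 W=0
Move 8: W@(1,0) -> caps B=0 W=1
Move 9: B@(2,2) -> caps B=0 W=1
Move 10: W@(2,0) -> caps B=0 W=1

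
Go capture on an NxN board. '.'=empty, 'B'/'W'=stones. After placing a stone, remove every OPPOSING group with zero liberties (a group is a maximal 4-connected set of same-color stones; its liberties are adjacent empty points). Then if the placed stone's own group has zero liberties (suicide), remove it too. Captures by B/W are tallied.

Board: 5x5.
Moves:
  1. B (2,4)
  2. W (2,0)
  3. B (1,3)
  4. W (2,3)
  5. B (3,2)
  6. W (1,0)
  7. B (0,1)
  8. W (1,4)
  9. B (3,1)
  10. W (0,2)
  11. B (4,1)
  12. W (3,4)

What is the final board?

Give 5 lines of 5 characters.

Move 1: B@(2,4) -> caps B=0 W=0
Move 2: W@(2,0) -> caps B=0 W=0
Move 3: B@(1,3) -> caps B=0 W=0
Move 4: W@(2,3) -> caps B=0 W=0
Move 5: B@(3,2) -> caps B=0 W=0
Move 6: W@(1,0) -> caps B=0 W=0
Move 7: B@(0,1) -> caps B=0 W=0
Move 8: W@(1,4) -> caps B=0 W=0
Move 9: B@(3,1) -> caps B=0 W=0
Move 10: W@(0,2) -> caps B=0 W=0
Move 11: B@(4,1) -> caps B=0 W=0
Move 12: W@(3,4) -> caps B=0 W=1

Answer: .BW..
W..BW
W..W.
.BB.W
.B...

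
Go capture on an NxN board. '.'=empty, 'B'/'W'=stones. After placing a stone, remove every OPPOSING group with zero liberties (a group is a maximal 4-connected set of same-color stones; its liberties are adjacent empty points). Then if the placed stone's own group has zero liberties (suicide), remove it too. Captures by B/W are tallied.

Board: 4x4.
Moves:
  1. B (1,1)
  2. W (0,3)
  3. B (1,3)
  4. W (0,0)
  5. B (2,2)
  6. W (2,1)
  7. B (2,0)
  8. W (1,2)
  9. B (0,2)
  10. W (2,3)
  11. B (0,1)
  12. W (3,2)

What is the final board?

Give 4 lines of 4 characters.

Move 1: B@(1,1) -> caps B=0 W=0
Move 2: W@(0,3) -> caps B=0 W=0
Move 3: B@(1,3) -> caps B=0 W=0
Move 4: W@(0,0) -> caps B=0 W=0
Move 5: B@(2,2) -> caps B=0 W=0
Move 6: W@(2,1) -> caps B=0 W=0
Move 7: B@(2,0) -> caps B=0 W=0
Move 8: W@(1,2) -> caps B=0 W=0
Move 9: B@(0,2) -> caps B=2 W=0
Move 10: W@(2,3) -> caps B=2 W=0
Move 11: B@(0,1) -> caps B=2 W=0
Move 12: W@(3,2) -> caps B=2 W=0

Answer: WBB.
.B.B
BWBW
..W.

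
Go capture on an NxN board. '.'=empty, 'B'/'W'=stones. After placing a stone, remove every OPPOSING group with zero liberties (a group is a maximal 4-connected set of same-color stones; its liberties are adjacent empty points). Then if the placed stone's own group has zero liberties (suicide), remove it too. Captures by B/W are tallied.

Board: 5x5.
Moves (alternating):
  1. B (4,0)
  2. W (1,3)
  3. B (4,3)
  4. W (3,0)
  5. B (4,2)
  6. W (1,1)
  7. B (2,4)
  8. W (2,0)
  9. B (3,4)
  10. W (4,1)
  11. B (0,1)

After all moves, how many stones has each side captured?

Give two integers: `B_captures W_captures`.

Answer: 0 1

Derivation:
Move 1: B@(4,0) -> caps B=0 W=0
Move 2: W@(1,3) -> caps B=0 W=0
Move 3: B@(4,3) -> caps B=0 W=0
Move 4: W@(3,0) -> caps B=0 W=0
Move 5: B@(4,2) -> caps B=0 W=0
Move 6: W@(1,1) -> caps B=0 W=0
Move 7: B@(2,4) -> caps B=0 W=0
Move 8: W@(2,0) -> caps B=0 W=0
Move 9: B@(3,4) -> caps B=0 W=0
Move 10: W@(4,1) -> caps B=0 W=1
Move 11: B@(0,1) -> caps B=0 W=1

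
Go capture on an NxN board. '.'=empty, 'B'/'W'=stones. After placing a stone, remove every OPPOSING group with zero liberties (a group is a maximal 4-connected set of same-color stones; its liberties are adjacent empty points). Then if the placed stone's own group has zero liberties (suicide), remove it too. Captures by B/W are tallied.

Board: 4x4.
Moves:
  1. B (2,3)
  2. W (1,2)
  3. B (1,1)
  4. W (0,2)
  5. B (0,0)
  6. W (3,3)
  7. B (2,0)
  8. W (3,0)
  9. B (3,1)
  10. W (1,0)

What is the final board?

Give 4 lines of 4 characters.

Answer: B.W.
.BW.
B..B
.B.W

Derivation:
Move 1: B@(2,3) -> caps B=0 W=0
Move 2: W@(1,2) -> caps B=0 W=0
Move 3: B@(1,1) -> caps B=0 W=0
Move 4: W@(0,2) -> caps B=0 W=0
Move 5: B@(0,0) -> caps B=0 W=0
Move 6: W@(3,3) -> caps B=0 W=0
Move 7: B@(2,0) -> caps B=0 W=0
Move 8: W@(3,0) -> caps B=0 W=0
Move 9: B@(3,1) -> caps B=1 W=0
Move 10: W@(1,0) -> caps B=1 W=0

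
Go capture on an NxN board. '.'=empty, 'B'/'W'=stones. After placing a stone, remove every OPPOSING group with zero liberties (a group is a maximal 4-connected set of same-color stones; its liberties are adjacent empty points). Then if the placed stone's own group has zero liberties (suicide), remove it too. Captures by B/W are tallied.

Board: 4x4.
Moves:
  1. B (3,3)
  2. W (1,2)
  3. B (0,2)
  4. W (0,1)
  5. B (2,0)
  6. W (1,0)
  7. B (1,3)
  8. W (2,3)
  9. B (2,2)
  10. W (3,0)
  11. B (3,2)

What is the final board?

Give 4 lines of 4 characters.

Move 1: B@(3,3) -> caps B=0 W=0
Move 2: W@(1,2) -> caps B=0 W=0
Move 3: B@(0,2) -> caps B=0 W=0
Move 4: W@(0,1) -> caps B=0 W=0
Move 5: B@(2,0) -> caps B=0 W=0
Move 6: W@(1,0) -> caps B=0 W=0
Move 7: B@(1,3) -> caps B=0 W=0
Move 8: W@(2,3) -> caps B=0 W=0
Move 9: B@(2,2) -> caps B=1 W=0
Move 10: W@(3,0) -> caps B=1 W=0
Move 11: B@(3,2) -> caps B=1 W=0

Answer: .WB.
W.WB
B.B.
W.BB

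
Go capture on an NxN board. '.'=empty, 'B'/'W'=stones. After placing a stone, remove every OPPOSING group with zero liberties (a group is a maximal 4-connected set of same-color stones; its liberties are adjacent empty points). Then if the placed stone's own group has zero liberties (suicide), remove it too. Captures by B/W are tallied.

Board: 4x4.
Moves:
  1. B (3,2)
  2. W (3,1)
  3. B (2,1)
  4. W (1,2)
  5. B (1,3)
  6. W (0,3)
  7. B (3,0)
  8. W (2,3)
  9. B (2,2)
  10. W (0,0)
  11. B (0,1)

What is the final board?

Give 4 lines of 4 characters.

Move 1: B@(3,2) -> caps B=0 W=0
Move 2: W@(3,1) -> caps B=0 W=0
Move 3: B@(2,1) -> caps B=0 W=0
Move 4: W@(1,2) -> caps B=0 W=0
Move 5: B@(1,3) -> caps B=0 W=0
Move 6: W@(0,3) -> caps B=0 W=0
Move 7: B@(3,0) -> caps B=1 W=0
Move 8: W@(2,3) -> caps B=1 W=1
Move 9: B@(2,2) -> caps B=1 W=1
Move 10: W@(0,0) -> caps B=1 W=1
Move 11: B@(0,1) -> caps B=1 W=1

Answer: WB.W
..W.
.BBW
B.B.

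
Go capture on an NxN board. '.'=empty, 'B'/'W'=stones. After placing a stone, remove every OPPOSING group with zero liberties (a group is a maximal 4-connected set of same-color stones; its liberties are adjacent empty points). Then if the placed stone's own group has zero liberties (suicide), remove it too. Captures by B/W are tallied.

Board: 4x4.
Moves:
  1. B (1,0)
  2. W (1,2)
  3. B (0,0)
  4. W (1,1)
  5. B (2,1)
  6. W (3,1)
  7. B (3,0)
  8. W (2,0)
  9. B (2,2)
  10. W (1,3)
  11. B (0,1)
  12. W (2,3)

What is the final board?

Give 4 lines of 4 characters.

Answer: BB..
BWWW
WBBW
.W..

Derivation:
Move 1: B@(1,0) -> caps B=0 W=0
Move 2: W@(1,2) -> caps B=0 W=0
Move 3: B@(0,0) -> caps B=0 W=0
Move 4: W@(1,1) -> caps B=0 W=0
Move 5: B@(2,1) -> caps B=0 W=0
Move 6: W@(3,1) -> caps B=0 W=0
Move 7: B@(3,0) -> caps B=0 W=0
Move 8: W@(2,0) -> caps B=0 W=1
Move 9: B@(2,2) -> caps B=0 W=1
Move 10: W@(1,3) -> caps B=0 W=1
Move 11: B@(0,1) -> caps B=0 W=1
Move 12: W@(2,3) -> caps B=0 W=1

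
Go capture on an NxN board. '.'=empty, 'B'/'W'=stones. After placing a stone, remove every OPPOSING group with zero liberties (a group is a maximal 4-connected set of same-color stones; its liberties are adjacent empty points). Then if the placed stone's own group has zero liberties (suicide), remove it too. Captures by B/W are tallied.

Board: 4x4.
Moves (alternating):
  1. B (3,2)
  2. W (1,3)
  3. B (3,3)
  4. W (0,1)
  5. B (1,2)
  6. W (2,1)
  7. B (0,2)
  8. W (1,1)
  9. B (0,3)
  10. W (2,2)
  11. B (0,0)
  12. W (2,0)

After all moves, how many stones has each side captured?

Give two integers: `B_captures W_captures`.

Answer: 0 3

Derivation:
Move 1: B@(3,2) -> caps B=0 W=0
Move 2: W@(1,3) -> caps B=0 W=0
Move 3: B@(3,3) -> caps B=0 W=0
Move 4: W@(0,1) -> caps B=0 W=0
Move 5: B@(1,2) -> caps B=0 W=0
Move 6: W@(2,1) -> caps B=0 W=0
Move 7: B@(0,2) -> caps B=0 W=0
Move 8: W@(1,1) -> caps B=0 W=0
Move 9: B@(0,3) -> caps B=0 W=0
Move 10: W@(2,2) -> caps B=0 W=3
Move 11: B@(0,0) -> caps B=0 W=3
Move 12: W@(2,0) -> caps B=0 W=3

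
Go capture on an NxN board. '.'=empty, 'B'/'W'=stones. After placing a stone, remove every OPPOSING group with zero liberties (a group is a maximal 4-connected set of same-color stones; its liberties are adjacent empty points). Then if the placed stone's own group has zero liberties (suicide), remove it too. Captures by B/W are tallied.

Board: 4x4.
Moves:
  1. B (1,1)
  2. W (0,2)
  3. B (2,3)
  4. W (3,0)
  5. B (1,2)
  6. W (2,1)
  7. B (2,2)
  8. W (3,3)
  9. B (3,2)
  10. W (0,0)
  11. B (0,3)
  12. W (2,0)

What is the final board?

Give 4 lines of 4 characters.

Answer: W.WB
.BB.
WWBB
W.B.

Derivation:
Move 1: B@(1,1) -> caps B=0 W=0
Move 2: W@(0,2) -> caps B=0 W=0
Move 3: B@(2,3) -> caps B=0 W=0
Move 4: W@(3,0) -> caps B=0 W=0
Move 5: B@(1,2) -> caps B=0 W=0
Move 6: W@(2,1) -> caps B=0 W=0
Move 7: B@(2,2) -> caps B=0 W=0
Move 8: W@(3,3) -> caps B=0 W=0
Move 9: B@(3,2) -> caps B=1 W=0
Move 10: W@(0,0) -> caps B=1 W=0
Move 11: B@(0,3) -> caps B=1 W=0
Move 12: W@(2,0) -> caps B=1 W=0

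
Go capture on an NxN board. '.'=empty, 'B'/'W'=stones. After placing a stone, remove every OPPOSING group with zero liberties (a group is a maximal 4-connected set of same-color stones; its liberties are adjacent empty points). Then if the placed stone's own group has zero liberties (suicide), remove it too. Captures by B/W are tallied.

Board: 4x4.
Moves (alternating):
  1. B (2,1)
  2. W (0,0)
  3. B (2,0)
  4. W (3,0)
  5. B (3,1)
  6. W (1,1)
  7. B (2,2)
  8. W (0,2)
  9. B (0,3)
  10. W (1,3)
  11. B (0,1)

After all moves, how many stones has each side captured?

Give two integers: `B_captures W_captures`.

Move 1: B@(2,1) -> caps B=0 W=0
Move 2: W@(0,0) -> caps B=0 W=0
Move 3: B@(2,0) -> caps B=0 W=0
Move 4: W@(3,0) -> caps B=0 W=0
Move 5: B@(3,1) -> caps B=1 W=0
Move 6: W@(1,1) -> caps B=1 W=0
Move 7: B@(2,2) -> caps B=1 W=0
Move 8: W@(0,2) -> caps B=1 W=0
Move 9: B@(0,3) -> caps B=1 W=0
Move 10: W@(1,3) -> caps B=1 W=1
Move 11: B@(0,1) -> caps B=1 W=1

Answer: 1 1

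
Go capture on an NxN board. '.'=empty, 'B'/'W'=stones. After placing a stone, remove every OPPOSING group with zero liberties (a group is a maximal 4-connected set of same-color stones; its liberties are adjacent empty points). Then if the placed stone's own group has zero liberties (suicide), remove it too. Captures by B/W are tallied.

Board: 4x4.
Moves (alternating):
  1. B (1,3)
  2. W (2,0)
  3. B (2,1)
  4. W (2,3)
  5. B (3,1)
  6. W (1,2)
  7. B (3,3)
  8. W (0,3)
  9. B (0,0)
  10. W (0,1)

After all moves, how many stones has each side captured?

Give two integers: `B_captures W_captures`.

Move 1: B@(1,3) -> caps B=0 W=0
Move 2: W@(2,0) -> caps B=0 W=0
Move 3: B@(2,1) -> caps B=0 W=0
Move 4: W@(2,3) -> caps B=0 W=0
Move 5: B@(3,1) -> caps B=0 W=0
Move 6: W@(1,2) -> caps B=0 W=0
Move 7: B@(3,3) -> caps B=0 W=0
Move 8: W@(0,3) -> caps B=0 W=1
Move 9: B@(0,0) -> caps B=0 W=1
Move 10: W@(0,1) -> caps B=0 W=1

Answer: 0 1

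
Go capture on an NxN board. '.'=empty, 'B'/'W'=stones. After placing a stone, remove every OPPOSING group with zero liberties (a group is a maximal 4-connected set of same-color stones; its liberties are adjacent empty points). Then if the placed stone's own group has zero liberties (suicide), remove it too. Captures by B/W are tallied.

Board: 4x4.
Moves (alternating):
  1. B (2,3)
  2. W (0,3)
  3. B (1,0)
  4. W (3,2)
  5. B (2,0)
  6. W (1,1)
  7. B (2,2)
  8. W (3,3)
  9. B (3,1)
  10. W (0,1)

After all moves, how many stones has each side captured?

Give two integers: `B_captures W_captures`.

Move 1: B@(2,3) -> caps B=0 W=0
Move 2: W@(0,3) -> caps B=0 W=0
Move 3: B@(1,0) -> caps B=0 W=0
Move 4: W@(3,2) -> caps B=0 W=0
Move 5: B@(2,0) -> caps B=0 W=0
Move 6: W@(1,1) -> caps B=0 W=0
Move 7: B@(2,2) -> caps B=0 W=0
Move 8: W@(3,3) -> caps B=0 W=0
Move 9: B@(3,1) -> caps B=2 W=0
Move 10: W@(0,1) -> caps B=2 W=0

Answer: 2 0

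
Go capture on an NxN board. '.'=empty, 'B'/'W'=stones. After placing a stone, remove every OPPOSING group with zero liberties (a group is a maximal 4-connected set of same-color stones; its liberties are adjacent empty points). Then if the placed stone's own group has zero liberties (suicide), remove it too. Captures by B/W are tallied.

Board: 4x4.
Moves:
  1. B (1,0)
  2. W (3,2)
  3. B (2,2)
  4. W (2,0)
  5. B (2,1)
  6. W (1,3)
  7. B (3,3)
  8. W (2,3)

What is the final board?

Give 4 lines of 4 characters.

Answer: ....
B..W
WBBW
..W.

Derivation:
Move 1: B@(1,0) -> caps B=0 W=0
Move 2: W@(3,2) -> caps B=0 W=0
Move 3: B@(2,2) -> caps B=0 W=0
Move 4: W@(2,0) -> caps B=0 W=0
Move 5: B@(2,1) -> caps B=0 W=0
Move 6: W@(1,3) -> caps B=0 W=0
Move 7: B@(3,3) -> caps B=0 W=0
Move 8: W@(2,3) -> caps B=0 W=1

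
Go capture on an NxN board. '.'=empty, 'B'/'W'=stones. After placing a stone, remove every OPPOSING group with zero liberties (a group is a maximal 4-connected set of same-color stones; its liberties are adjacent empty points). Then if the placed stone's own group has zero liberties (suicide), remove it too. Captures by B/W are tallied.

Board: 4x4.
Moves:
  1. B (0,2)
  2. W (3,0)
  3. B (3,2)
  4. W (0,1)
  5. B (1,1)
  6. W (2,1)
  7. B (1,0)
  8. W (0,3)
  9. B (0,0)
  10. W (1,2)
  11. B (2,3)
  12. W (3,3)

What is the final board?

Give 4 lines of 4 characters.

Move 1: B@(0,2) -> caps B=0 W=0
Move 2: W@(3,0) -> caps B=0 W=0
Move 3: B@(3,2) -> caps B=0 W=0
Move 4: W@(0,1) -> caps B=0 W=0
Move 5: B@(1,1) -> caps B=0 W=0
Move 6: W@(2,1) -> caps B=0 W=0
Move 7: B@(1,0) -> caps B=0 W=0
Move 8: W@(0,3) -> caps B=0 W=0
Move 9: B@(0,0) -> caps B=1 W=0
Move 10: W@(1,2) -> caps B=1 W=0
Move 11: B@(2,3) -> caps B=1 W=0
Move 12: W@(3,3) -> caps B=1 W=0

Answer: B.BW
BBW.
.W.B
W.B.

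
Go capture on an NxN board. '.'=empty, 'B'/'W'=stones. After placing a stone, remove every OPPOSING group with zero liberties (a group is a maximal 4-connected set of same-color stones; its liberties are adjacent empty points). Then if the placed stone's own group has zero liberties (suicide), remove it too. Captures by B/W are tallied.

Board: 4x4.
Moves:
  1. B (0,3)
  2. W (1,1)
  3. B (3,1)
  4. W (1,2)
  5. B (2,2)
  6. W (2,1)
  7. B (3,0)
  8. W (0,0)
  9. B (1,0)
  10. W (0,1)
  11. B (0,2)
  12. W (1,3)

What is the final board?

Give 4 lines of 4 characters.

Move 1: B@(0,3) -> caps B=0 W=0
Move 2: W@(1,1) -> caps B=0 W=0
Move 3: B@(3,1) -> caps B=0 W=0
Move 4: W@(1,2) -> caps B=0 W=0
Move 5: B@(2,2) -> caps B=0 W=0
Move 6: W@(2,1) -> caps B=0 W=0
Move 7: B@(3,0) -> caps B=0 W=0
Move 8: W@(0,0) -> caps B=0 W=0
Move 9: B@(1,0) -> caps B=0 W=0
Move 10: W@(0,1) -> caps B=0 W=0
Move 11: B@(0,2) -> caps B=0 W=0
Move 12: W@(1,3) -> caps B=0 W=2

Answer: WW..
BWWW
.WB.
BB..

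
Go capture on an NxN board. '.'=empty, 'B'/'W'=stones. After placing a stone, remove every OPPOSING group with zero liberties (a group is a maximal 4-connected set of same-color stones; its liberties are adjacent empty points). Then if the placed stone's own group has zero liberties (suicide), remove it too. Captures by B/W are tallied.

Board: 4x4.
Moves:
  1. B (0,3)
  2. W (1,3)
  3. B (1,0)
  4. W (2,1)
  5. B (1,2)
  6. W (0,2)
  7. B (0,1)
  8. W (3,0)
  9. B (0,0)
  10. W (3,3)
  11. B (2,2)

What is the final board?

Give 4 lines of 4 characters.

Move 1: B@(0,3) -> caps B=0 W=0
Move 2: W@(1,3) -> caps B=0 W=0
Move 3: B@(1,0) -> caps B=0 W=0
Move 4: W@(2,1) -> caps B=0 W=0
Move 5: B@(1,2) -> caps B=0 W=0
Move 6: W@(0,2) -> caps B=0 W=1
Move 7: B@(0,1) -> caps B=0 W=1
Move 8: W@(3,0) -> caps B=0 W=1
Move 9: B@(0,0) -> caps B=0 W=1
Move 10: W@(3,3) -> caps B=0 W=1
Move 11: B@(2,2) -> caps B=0 W=1

Answer: BBW.
B.BW
.WB.
W..W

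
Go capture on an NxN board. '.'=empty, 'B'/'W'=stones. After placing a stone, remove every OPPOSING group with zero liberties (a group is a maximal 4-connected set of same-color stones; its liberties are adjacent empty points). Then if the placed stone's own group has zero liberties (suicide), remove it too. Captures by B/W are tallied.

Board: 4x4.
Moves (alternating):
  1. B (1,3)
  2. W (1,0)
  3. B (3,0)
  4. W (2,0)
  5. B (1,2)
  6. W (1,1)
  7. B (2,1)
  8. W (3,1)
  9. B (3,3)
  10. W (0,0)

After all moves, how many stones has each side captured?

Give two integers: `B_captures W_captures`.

Answer: 0 1

Derivation:
Move 1: B@(1,3) -> caps B=0 W=0
Move 2: W@(1,0) -> caps B=0 W=0
Move 3: B@(3,0) -> caps B=0 W=0
Move 4: W@(2,0) -> caps B=0 W=0
Move 5: B@(1,2) -> caps B=0 W=0
Move 6: W@(1,1) -> caps B=0 W=0
Move 7: B@(2,1) -> caps B=0 W=0
Move 8: W@(3,1) -> caps B=0 W=1
Move 9: B@(3,3) -> caps B=0 W=1
Move 10: W@(0,0) -> caps B=0 W=1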